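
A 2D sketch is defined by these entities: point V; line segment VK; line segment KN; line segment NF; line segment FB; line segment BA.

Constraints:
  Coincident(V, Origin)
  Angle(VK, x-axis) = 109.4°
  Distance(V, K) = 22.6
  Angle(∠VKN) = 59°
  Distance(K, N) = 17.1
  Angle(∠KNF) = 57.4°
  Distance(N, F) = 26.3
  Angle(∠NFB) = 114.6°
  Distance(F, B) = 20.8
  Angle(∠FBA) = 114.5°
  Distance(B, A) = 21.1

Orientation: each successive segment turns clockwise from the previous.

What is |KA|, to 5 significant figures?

23.680

V is at the origin; VK runs at 109.4° with length 22.6, so K = (-7.5068, 21.317). ∠VKN = 59.0° gives KN at -11.600° from the x-axis; with |KN| = 17.1, N = (9.2439, 17.878). ∠KNF = 57.4° gives NF at -134.20° from the x-axis; with |NF| = 26.3, F = (-9.0915, -0.97635). ∠NFB = 114.6° gives FB at 160.40° from the x-axis; with |FB| = 20.8, B = (-28.686, 6.0010). ∠FBA = 114.5° gives BA at 94.900° from the x-axis; with |BA| = 21.1, A = (-30.489, 27.024). Then |KA| = |A − K| = 23.680.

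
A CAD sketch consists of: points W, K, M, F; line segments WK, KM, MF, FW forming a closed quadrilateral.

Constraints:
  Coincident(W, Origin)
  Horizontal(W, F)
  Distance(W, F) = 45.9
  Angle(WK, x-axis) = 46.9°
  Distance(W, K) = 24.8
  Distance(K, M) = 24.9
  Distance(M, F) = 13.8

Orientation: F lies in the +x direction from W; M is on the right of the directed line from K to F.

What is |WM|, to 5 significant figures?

32.229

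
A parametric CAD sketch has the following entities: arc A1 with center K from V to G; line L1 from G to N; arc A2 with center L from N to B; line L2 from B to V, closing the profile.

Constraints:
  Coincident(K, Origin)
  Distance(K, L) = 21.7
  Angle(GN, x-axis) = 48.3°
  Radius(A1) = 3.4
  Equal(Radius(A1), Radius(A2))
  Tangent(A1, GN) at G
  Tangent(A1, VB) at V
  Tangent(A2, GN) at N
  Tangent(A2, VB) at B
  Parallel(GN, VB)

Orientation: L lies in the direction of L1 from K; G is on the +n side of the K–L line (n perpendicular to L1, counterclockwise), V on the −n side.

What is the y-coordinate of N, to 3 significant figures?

18.5

The slot axis is L1's direction at 48.3°, so u = (cos 48.3°, sin 48.3°) = (0.665, 0.747) and n = (−sin 48.3°, cos 48.3°) = (-0.747, 0.665). K is at the origin and L lies 21.7 along u from K, so L = 21.7·u = (14.4, 16.2). Tangency of A1 to both parallel lines with radius 3.4 puts G and V at K ± 3.4·n: G = (-2.54, 2.26), V = (2.54, -2.26). Equal radii place N and B the same way about L: N = L + 3.4·n = (11.9, 18.5), B = L − 3.4·n = (17.0, 13.9). So N.y = 18.5.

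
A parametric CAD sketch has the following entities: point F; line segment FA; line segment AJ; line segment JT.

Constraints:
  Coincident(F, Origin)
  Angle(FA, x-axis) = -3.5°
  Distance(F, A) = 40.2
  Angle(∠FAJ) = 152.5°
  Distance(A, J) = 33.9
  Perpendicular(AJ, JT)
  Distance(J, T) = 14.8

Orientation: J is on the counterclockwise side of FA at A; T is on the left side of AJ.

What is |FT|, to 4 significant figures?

69.66

∠FAJ = 152.5°, so AJ runs at -3.5° + (180° − 152.5°) = 24.00° from the x-axis; with |AJ| = 33.9, J = A + 33.9·(cos 24.00°, sin 24.00°) = (71.09, 11.33). AJ ⟂ JT; with |JT| = 14.8 on the left of AJ, T = J + 14.8·(-0.4067, 0.9135) = (65.07, 24.85). Then |FT| = |T − F| = 69.66.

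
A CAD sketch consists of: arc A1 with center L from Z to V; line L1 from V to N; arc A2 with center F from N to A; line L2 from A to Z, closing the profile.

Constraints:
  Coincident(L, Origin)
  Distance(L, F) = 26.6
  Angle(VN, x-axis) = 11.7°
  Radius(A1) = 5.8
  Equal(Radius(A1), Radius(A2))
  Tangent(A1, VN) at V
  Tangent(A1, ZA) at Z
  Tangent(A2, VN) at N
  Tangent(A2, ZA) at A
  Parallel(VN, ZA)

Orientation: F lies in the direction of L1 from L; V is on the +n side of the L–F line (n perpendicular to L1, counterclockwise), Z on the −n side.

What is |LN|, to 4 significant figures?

27.22

Tangency of A1 to both parallel lines with radius 5.8 puts V and Z at L ± 5.8·n: V = (-1.176, 5.679), Z = (1.176, -5.679). Equal radii place N and A the same way about F: N = F + 5.8·n = (24.87, 11.07), A = F − 5.8·n = (27.22, -0.2854). Then |LN| = |N − L| = 27.22.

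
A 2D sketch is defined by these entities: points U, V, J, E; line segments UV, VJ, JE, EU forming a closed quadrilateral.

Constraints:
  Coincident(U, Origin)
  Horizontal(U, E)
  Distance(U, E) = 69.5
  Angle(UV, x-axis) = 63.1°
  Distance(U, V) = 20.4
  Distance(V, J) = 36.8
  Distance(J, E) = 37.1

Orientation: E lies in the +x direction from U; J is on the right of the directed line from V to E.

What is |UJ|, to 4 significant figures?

34.89

U is at the origin; UE is horizontal with |UE| = 69.5 and E in +x, so E = (69.5, 0). UV runs at 63.1° with |UV| = 20.4, so V = (9.230, 18.19). J is determined by |VJ| = 36.8 and |JE| = 37.1 together: it lies at the intersection of circle(V, 36.8) and circle(E, 37.1). With |VE| = 62.96, the foot of the radical line on VE is 31.30 from V and the perpendicular offset is √(36.8² − 31.30²) = 19.35. Taking the right-of-VE solution: J = (33.60, -9.377).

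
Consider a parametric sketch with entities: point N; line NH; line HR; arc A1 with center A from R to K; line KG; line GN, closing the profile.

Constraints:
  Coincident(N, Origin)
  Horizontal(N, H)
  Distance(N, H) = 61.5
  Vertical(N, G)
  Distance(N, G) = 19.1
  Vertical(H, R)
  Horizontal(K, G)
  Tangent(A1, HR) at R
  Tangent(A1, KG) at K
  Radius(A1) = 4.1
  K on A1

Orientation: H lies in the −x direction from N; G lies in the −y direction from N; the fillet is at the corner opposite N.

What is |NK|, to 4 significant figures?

60.49

N is at the origin; NH is horizontal with |NH| = 61.5 and H on the −x side, so H = (-61.50, 0.000). N and G share the same x with |NG| = 19.1 and G on the −y side, so G = (0.000, -19.10). The virtual corner opposite N is at (-61.50, -19.10). Tangency of A1 to HR means the radius AR is perpendicular to HR and tangency of A1 to KG means the radius AK is perpendicular to KG, with radius 4.1, so the center A sits 4.1 in from both sides at A = (-57.40, -15.00). That places the tangent points at R = (-61.50, -15.00) on HR and K = (-57.40, -19.10) on KG. Then |NK| = |K − N| = 60.49.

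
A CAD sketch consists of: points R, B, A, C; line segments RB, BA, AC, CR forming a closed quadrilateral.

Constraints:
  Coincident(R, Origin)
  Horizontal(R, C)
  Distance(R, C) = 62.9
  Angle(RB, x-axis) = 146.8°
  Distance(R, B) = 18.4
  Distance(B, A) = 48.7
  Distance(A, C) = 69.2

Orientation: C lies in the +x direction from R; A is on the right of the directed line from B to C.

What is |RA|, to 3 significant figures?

35.1

R is at the origin; R and C share the same y with |RC| = 62.9 and C in +x, so C = (62.9, 0). RB runs at 146.8° with |RB| = 18.4, so B = (-15.4, 10.1). A is determined by |BA| = 48.7 and |AC| = 69.2 together: it lies at the intersection of circle(B, 48.7) and circle(C, 69.2). With |BC| = 78.9, the foot of the radical line on BC is 24.2 from B and the perpendicular offset is √(48.7² − 24.2²) = 42.3. Taking the right-of-BC solution: A = (3.17, -34.9).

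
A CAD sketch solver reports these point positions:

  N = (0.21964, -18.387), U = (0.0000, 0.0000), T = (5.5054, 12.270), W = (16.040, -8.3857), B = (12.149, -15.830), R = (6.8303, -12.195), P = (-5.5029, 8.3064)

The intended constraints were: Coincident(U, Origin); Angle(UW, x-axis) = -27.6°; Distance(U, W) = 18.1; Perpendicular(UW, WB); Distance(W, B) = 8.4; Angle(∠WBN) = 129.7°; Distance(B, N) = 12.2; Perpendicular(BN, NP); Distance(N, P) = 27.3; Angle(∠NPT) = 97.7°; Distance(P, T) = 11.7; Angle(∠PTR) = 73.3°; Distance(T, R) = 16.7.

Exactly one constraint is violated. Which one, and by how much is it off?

Distance(T, R) = 16.7 — off by 7.80.

U = (0.00, 0.00) ✓; UW at -27.60° ✓; |UW| = 18.10 ✓; ∠(UW, WB) = 89.99° ✓; |WB| = 8.400 ✓; ∠WBN = 129.7° ✓; |BN| = 12.20 ✓; ∠(BN, NP) = 90.00° ✓; |NP| = 27.30 ✓; ∠NPT = 97.70° ✓; |PT| = 11.70 ✓; ∠PTR = 73.30° ✓; |TR| = 24.50 ✗.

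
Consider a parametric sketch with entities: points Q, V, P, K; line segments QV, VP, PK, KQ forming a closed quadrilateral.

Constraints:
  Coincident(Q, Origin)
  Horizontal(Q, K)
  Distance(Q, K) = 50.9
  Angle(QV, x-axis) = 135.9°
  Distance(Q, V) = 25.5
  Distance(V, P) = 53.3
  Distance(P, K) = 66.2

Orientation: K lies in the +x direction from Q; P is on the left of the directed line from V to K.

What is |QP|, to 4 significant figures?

59.81

Checks: |VP| = 53.30 ✓; |PK| = 66.20 ✓.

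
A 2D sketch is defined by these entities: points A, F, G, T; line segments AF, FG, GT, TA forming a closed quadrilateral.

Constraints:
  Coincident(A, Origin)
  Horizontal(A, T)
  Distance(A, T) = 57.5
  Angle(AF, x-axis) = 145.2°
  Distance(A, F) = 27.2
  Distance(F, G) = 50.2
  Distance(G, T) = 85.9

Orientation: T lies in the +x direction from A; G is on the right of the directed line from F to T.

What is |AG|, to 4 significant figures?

40.58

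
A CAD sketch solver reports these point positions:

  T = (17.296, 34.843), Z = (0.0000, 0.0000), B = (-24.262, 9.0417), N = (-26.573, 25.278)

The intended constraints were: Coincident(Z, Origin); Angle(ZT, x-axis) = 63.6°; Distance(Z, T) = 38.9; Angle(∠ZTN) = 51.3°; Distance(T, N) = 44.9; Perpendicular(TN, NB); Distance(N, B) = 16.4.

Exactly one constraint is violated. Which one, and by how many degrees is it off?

Perpendicular(TN, NB) — off by 4.20°.

Z = (0.00, 0.00) ✓; ZT at 63.60° ✓; |ZT| = 38.90 ✓; ∠ZTN = 51.30° ✓; |TN| = 44.90 ✓; ∠(TN, NB) = 85.80° ✗; |NB| = 16.40 ✓.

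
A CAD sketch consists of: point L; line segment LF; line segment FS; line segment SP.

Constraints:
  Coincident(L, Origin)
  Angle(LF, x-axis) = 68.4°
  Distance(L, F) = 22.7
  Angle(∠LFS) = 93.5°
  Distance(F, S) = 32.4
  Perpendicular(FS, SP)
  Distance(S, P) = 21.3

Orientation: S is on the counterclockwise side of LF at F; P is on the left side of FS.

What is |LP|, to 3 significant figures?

33.8

L is at the origin; LF runs at 68.4° with length 22.7, so F = 22.7·(cos 68.4°, sin 68.4°) = (8.36, 21.1). ∠LFS = 93.5°, so FS runs at 68.4° + (180° − 93.5°) = 155° from the x-axis; with |FS| = 32.4, S = F + 32.4·(cos 155°, sin 155°) = (-21.0, 34.8). FS ⟂ SP; with |SP| = 21.3 on the left of FS, P = S + 21.3·(-0.424, -0.906) = (-30.0, 15.6). Then |LP| = |P − L| = 33.8.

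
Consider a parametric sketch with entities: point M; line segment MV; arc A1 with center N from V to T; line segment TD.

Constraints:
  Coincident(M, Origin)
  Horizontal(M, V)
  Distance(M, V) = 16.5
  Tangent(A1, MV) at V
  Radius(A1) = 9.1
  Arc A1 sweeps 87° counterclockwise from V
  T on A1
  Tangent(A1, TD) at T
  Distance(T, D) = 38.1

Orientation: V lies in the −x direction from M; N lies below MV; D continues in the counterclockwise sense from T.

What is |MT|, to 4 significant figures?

27.00

M is at the origin; M and V share the same y with |MV| = 16.5 and V on the −x side, so V = (-16.50, 0.000). Tangency of A1 to MV means the radius NV is perpendicular to MV, so N = V + (0, -9.1) = (-16.50, -9.100). On A1, V sits at bearing 90° from N; an 87° counterclockwise sweep puts T at bearing 177°, so T = N + 9.1·(cos 177°, sin 177°) = (-25.59, -8.624). Then |MT| = |T − M| = 27.00.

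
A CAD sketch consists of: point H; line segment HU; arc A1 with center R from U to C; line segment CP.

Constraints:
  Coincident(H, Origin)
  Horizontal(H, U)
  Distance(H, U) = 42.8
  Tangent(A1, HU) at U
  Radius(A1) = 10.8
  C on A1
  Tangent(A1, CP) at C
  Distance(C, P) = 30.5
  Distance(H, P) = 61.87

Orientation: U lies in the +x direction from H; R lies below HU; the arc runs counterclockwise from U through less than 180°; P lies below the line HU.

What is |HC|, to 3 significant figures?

36.0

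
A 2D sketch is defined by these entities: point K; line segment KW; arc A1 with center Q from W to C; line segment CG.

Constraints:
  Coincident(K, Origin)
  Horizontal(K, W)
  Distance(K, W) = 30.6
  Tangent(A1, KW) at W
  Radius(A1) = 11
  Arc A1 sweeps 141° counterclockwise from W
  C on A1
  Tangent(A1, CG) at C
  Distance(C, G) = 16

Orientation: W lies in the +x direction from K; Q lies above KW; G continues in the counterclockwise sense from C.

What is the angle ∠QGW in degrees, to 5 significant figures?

5.9494°

K is at the origin; KW is horizontal with |KW| = 30.6 and W on the +x side, so W = (30.600, 0.0000). The tangent condition forces QW to be normal to KW, so Q = W + (0, 11) = (30.600, 11.000). On A1, W sits at bearing -90° from Q; a 141° counterclockwise sweep puts C at bearing 51°, so C = Q + 11.0·(cos 51°, sin 51°) = (37.523, 19.549). Tangency of A1 to CG means the radius QC is perpendicular to CG, so CG runs along (−sin 51°, cos 51°); with |CG| = 16.0, G = (25.088, 29.618). Then cos ∠QGW = GQ·GW / (|GQ||GW|), giving 5.9494°.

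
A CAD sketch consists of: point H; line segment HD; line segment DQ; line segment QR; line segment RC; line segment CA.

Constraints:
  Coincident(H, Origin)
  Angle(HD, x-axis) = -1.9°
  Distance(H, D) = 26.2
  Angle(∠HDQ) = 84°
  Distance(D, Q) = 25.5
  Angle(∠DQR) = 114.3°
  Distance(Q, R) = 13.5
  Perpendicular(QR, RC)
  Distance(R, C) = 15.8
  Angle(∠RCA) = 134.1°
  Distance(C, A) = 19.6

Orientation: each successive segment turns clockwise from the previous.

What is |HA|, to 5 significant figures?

15.093

H is at the origin; HD runs at -1.9° with length 26.2, so D = (26.186, -0.86867). ∠HDQ = 84.0° gives DQ at -97.900° from the x-axis; with |DQ| = 25.5, Q = (22.681, -26.127). ∠DQR = 114.3° gives QR at -163.60° from the x-axis; with |QR| = 13.5, R = (9.7300, -29.938). The perpendicularity gives RC at right angles to QR, so RC runs at 106.40°; with |RC| = 15.8, C = (5.2690, -14.781). ∠RCA = 134.1° gives CA at 60.500° from the x-axis; with |CA| = 19.6, A = (14.921, 2.2779). Then |HA| = |A − H| = 15.093.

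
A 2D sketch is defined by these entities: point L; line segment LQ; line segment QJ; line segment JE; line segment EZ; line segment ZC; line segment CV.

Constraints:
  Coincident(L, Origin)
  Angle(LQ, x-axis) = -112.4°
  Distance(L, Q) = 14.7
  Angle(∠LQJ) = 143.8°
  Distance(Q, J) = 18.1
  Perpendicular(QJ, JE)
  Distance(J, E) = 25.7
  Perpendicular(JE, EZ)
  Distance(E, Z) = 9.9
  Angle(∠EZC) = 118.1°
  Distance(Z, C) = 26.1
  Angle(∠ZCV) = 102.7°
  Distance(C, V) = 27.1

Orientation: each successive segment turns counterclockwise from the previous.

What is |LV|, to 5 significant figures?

36.909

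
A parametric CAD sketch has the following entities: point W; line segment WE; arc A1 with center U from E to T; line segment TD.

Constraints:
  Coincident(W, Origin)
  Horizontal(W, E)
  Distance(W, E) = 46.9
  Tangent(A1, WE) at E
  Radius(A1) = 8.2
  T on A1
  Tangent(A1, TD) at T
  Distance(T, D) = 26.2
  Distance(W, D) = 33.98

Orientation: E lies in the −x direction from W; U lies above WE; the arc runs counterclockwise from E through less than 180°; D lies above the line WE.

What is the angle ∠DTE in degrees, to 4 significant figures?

154.0°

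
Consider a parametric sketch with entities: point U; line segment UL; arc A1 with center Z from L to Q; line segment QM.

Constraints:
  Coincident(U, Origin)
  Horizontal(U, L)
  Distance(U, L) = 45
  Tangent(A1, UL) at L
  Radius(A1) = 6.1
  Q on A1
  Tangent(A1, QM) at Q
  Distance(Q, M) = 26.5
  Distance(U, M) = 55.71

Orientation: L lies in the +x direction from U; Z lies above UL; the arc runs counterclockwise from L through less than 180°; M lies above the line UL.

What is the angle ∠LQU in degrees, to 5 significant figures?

43.408°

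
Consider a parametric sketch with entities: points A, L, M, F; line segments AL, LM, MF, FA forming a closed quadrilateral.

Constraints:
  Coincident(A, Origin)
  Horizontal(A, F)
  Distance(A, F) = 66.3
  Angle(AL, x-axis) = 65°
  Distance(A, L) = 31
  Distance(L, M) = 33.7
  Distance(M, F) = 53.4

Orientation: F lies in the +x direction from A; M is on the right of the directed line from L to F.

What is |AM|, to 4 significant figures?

14.34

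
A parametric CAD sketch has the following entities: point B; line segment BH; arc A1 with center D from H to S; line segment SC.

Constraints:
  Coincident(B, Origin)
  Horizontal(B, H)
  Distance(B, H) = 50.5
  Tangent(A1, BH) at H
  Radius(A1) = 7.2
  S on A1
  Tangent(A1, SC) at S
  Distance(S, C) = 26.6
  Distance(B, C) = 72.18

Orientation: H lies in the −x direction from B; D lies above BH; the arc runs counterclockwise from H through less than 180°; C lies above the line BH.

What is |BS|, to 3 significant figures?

47.4

Checks: B = (0.00, 0.00) ✓; |DS| = 7.200 ✓; ∠(DS, SC) = 90.00° ✓; |SC| = 26.60 ✓; |BC| = 72.18 ✓.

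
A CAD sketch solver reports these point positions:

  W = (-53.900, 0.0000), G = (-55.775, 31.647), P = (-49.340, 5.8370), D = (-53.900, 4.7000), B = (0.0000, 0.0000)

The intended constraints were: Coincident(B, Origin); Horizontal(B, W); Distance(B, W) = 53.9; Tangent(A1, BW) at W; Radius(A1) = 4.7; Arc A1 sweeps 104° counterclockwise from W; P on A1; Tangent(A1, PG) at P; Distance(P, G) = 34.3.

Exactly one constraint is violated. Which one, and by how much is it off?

Distance(P, G) = 34.3 — off by 7.70.

B = (0.00, 0.00) ✓; B.y = 0.00, W.y = 0.00 ✓; |BW| = 53.90 ✓; ∠(DW, WB) = 90.00° ✓; |DW| = 4.700 ✓; bearing(D→P) − bearing(D→W) = 104.0° ✓; |DP| = 4.700 ✓; ∠(DP, PG) = 90.00° ✓; |PG| = 26.60 ✗.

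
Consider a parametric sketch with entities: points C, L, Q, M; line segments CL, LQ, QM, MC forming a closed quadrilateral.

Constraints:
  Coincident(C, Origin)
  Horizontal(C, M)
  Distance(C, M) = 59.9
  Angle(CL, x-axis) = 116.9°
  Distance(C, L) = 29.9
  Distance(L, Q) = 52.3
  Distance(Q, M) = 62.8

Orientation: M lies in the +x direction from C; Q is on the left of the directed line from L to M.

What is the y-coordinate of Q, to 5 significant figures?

55.339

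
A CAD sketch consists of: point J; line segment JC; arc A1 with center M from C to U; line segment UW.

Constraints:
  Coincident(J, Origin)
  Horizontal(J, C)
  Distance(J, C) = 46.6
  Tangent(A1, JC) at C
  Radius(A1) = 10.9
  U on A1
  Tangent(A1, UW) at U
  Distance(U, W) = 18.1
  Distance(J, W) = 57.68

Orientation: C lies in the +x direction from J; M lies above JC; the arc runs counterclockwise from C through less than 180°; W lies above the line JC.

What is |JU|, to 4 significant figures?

58.49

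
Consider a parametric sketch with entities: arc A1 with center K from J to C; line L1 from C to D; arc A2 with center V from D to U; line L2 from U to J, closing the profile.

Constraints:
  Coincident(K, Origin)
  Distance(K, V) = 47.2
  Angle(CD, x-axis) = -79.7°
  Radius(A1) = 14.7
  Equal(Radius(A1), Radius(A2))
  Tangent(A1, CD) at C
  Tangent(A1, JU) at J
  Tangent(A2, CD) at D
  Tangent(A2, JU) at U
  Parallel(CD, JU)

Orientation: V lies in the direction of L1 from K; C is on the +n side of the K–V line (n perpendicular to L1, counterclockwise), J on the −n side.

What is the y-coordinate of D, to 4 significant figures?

-43.81

The slot axis is L1's direction at -79.7°, so u = (cos -79.7°, sin -79.7°) = (0.1788, -0.9839) and n = (−sin -79.7°, cos -79.7°) = (0.9839, 0.1788). K is at the origin and V lies 47.2 along u from K, so V = 47.2·u = (8.439, -46.44). Tangency of A1 to both parallel lines with radius 14.7 puts C and J at K ± 14.7·n: C = (14.46, 2.628), J = (-14.46, -2.628). Equal radii place D and U the same way about V: D = V + 14.7·n = (22.90, -43.81), U = V − 14.7·n = (-6.024, -49.07). So D.y = -43.81.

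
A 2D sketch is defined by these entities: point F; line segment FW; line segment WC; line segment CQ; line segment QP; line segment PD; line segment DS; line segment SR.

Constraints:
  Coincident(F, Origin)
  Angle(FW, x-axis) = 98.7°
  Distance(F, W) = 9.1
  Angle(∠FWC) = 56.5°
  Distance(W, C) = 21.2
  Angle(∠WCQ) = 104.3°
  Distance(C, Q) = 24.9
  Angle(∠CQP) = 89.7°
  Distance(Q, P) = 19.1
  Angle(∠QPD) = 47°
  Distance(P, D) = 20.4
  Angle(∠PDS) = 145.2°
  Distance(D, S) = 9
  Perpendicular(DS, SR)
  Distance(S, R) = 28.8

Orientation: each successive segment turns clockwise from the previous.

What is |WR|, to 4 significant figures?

51.33

F is at the origin; FW runs at 98.7° with length 9.1, so W = (-1.376, 8.995). ∠FWC = 56.5° gives WC at -24.80° from the x-axis; with |WC| = 21.2, C = (17.87, 0.1029). ∠WCQ = 104.3° gives CQ at -100.5° from the x-axis; with |CQ| = 24.9, Q = (13.33, -24.38). ∠CQP = 89.7° gives QP at 169.2° from the x-axis; with |QP| = 19.1, P = (-5.431, -20.80). ∠QPD = 47.0° gives PD at 36.20° from the x-axis; with |PD| = 20.4, D = (11.03, -8.753). ∠PDS = 145.2° gives DS at 1.400° from the x-axis; with |DS| = 9.0, S = (20.03, -8.533). DS ⟂ SR, so SR runs at -88.60°; with |SR| = 28.8, R = (20.73, -37.32). Then |WR| = |R − W| = 51.33.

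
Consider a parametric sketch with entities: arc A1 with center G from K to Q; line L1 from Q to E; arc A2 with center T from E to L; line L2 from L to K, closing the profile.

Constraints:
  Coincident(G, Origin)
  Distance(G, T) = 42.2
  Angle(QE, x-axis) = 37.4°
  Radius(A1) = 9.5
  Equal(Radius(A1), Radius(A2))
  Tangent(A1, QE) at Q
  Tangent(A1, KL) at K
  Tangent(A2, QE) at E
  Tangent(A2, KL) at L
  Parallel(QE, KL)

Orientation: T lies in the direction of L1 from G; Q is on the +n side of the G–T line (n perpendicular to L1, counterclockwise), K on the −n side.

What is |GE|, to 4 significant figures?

43.26

The slot axis is L1's direction at 37.4°, so u = (cos 37.4°, sin 37.4°) = (0.7944, 0.6074) and n = (−sin 37.4°, cos 37.4°) = (-0.6074, 0.7944). G is at the origin and T lies 42.2 along u from G, so T = 42.2·u = (33.52, 25.63). Tangency of A1 to both parallel lines with radius 9.5 puts Q and K at G ± 9.5·n: Q = (-5.770, 7.547), K = (5.770, -7.547). Equal radii place E and L the same way about T: E = T + 9.5·n = (27.75, 33.18), L = T − 9.5·n = (39.29, 18.08). Then |GE| = |E − G| = 43.26.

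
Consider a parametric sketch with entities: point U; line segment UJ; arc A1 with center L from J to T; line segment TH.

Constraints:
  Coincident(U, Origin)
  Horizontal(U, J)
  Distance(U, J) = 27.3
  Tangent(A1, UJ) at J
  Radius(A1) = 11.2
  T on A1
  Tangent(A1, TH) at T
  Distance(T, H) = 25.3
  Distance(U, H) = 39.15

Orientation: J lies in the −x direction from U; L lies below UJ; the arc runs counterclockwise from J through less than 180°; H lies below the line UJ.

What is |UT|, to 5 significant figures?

39.779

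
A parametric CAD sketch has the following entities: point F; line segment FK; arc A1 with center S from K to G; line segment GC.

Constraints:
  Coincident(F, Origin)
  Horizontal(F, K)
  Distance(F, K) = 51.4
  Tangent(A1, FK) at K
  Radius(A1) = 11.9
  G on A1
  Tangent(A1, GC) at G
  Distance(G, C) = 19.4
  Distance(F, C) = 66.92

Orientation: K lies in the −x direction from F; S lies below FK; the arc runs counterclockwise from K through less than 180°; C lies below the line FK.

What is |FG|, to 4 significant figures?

64.65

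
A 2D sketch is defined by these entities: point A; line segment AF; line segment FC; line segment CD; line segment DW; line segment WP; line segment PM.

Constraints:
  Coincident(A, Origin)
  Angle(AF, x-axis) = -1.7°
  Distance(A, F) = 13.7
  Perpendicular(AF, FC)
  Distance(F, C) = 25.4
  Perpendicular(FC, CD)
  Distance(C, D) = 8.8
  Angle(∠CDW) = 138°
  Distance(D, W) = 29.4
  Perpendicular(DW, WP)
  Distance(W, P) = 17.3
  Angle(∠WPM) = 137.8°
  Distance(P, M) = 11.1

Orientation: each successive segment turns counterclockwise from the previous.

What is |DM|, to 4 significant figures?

33.66

DW is perpendicular to WP, so WP runs at -49.70°; with |WP| = 17.3, P = (-5.582, -6.966). ∠WPM = 137.8° gives PM at -7.500° from the x-axis; with |PM| = 11.1, M = (5.423, -8.415). Then |DM| = |M − D| = 33.66.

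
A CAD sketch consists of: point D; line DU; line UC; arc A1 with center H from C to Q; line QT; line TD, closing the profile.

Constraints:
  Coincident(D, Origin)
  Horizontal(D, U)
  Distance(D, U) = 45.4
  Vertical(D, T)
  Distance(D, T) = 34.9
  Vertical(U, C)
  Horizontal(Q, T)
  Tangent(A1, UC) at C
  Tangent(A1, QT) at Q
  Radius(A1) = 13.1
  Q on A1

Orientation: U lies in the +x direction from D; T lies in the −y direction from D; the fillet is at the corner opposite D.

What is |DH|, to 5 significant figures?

38.968

D is at the origin; DU is horizontal with |DU| = 45.4 and U on the +x side, so U = (45.400, 0.0000). DT is vertical with |DT| = 34.9 and T on the −y side, so T = (0.0000, -34.900). The virtual corner opposite D is at (45.400, -34.900). The tangent condition forces HC to be normal to UC and tangency of A1 to QT means the radius HQ is perpendicular to QT, with radius 13.1, so the center H sits 13.1 in from both sides at H = (32.300, -21.800). Then |DH| = |H − D| = 38.968.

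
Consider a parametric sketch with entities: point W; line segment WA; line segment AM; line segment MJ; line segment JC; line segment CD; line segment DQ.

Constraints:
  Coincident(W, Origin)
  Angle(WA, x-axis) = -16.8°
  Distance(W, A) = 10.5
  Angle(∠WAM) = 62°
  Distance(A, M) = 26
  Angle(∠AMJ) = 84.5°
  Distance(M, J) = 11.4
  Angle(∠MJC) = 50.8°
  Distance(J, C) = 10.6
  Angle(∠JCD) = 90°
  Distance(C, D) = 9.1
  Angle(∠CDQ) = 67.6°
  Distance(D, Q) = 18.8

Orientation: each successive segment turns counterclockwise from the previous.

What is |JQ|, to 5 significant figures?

7.0524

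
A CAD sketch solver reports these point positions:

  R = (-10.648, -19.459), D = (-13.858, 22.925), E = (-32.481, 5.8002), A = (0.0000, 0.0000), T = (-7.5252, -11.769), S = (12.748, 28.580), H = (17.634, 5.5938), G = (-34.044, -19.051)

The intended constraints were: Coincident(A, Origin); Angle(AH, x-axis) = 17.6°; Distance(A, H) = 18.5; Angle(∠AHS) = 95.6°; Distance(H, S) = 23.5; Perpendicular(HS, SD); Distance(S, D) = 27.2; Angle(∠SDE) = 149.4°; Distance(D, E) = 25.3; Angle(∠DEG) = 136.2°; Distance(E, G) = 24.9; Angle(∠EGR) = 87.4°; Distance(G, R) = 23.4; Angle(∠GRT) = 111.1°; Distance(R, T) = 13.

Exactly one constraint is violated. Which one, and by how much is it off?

Distance(R, T) = 13 — off by 4.70.

A = (0.00, 0.00) ✓; AH at 17.60° ✓; |AH| = 18.50 ✓; ∠AHS = 95.60° ✓; |HS| = 23.50 ✓; ∠(HS, SD) = 90.00° ✓; |SD| = 27.20 ✓; ∠SDE = 149.4° ✓; |DE| = 25.30 ✓; ∠DEG = 136.2° ✓; |EG| = 24.90 ✓; ∠EGR = 87.40° ✓; |GR| = 23.40 ✓; ∠GRT = 111.1° ✓; |RT| = 8.300 ✗.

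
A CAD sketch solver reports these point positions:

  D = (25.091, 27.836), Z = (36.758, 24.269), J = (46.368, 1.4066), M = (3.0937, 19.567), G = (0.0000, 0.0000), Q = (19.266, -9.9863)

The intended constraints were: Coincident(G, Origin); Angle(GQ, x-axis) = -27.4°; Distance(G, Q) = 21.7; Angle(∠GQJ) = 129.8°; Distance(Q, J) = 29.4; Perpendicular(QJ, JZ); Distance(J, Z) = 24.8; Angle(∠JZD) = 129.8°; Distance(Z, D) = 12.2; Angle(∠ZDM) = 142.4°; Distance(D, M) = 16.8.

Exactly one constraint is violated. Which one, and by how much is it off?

Distance(D, M) = 16.8 — off by 6.70.

G = (0.00, 0.00) ✓; GQ at -27.40° ✓; |GQ| = 21.70 ✓; ∠GQJ = 129.8° ✓; |QJ| = 29.40 ✓; ∠(QJ, JZ) = 90.00° ✓; |JZ| = 24.80 ✓; ∠JZD = 129.8° ✓; |ZD| = 12.20 ✓; ∠ZDM = 142.4° ✓; |DM| = 23.50 ✗.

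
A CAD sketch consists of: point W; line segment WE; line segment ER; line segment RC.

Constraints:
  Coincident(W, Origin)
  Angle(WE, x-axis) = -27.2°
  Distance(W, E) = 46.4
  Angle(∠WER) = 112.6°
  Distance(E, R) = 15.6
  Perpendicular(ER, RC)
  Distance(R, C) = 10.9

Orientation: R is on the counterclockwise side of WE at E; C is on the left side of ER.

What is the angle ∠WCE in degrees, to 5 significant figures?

78.633°

∠WER = 112.6°, so ER runs at -27.2° + (180° − 112.6°) = 40.200° from the x-axis; with |ER| = 15.6, R = E + 15.6·(cos 40.200°, sin 40.200°) = (53.184, -11.140). ER ⟂ RC; with |RC| = 10.9 on the left of ER, C = R + 10.9·(-0.64546, 0.76380) = (46.149, -2.8148). Then cos ∠WCE = CW·CE / (|CW||CE|), giving 78.633°.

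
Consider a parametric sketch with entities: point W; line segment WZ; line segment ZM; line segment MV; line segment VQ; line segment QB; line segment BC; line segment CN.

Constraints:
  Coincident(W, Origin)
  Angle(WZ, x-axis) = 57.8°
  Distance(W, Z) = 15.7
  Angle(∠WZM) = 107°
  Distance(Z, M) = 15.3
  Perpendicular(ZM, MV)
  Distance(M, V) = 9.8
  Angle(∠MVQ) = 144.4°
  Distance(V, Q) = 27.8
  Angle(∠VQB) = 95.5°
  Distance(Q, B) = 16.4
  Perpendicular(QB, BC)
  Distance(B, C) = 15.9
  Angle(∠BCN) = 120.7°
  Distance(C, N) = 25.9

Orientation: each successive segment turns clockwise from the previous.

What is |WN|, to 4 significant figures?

23.89

QB is perpendicular to BC, so BC runs at 44.70°; with |BC| = 15.9, C = (-1.216, 5.087). ∠BCN = 120.7° gives CN at -14.60° from the x-axis; with |CN| = 25.9, N = (23.85, -1.441). Then |WN| = |N − W| = 23.89.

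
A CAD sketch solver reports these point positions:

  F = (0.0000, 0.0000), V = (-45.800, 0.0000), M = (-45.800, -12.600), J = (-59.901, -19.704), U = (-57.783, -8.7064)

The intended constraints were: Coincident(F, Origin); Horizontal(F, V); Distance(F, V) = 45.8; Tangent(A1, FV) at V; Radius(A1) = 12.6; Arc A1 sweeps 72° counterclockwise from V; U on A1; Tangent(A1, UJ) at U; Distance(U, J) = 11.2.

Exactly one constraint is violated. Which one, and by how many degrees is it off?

Tangent(A1, UJ) at U — off by 7.10°.

F = (0.00, 0.00) ✓; F.y = 0.00, V.y = 0.00 ✓; |FV| = 45.80 ✓; ∠(MV, VF) = 90.00° ✓; |MV| = 12.60 ✓; bearing(M→U) − bearing(M→V) = 72.00° ✓; |MU| = 12.60 ✓; ∠(MU, UJ) = 82.90° ✗; |UJ| = 11.20 ✓.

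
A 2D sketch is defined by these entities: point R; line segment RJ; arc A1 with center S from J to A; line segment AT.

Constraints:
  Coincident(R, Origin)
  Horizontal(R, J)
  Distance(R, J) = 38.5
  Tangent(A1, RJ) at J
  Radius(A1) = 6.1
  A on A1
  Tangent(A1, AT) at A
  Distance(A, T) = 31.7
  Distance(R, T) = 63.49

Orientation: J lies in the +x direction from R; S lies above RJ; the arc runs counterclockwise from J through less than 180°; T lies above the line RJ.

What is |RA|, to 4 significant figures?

44.59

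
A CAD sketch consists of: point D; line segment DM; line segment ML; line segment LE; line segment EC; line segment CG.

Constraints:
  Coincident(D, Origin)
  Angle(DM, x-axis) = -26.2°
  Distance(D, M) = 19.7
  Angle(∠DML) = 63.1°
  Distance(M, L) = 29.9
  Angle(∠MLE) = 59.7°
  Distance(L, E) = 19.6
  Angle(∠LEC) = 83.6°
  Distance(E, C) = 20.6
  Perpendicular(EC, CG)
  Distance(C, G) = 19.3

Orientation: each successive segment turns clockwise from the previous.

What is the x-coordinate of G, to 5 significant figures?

12.180

D is at the origin; DM runs at -26.2° with length 19.7, so M = (17.676, -8.6977). ∠DML = 63.1° gives ML at -143.10° from the x-axis; with |ML| = 29.9, L = (-6.2346, -26.650). ∠MLE = 59.7° gives LE at 96.600° from the x-axis; with |LE| = 19.6, E = (-8.4873, -7.1801). ∠LEC = 83.6° gives EC at 0.20000° from the x-axis; with |EC| = 20.6, C = (12.113, -7.1082). EC ⟂ CG, so CG runs at -89.800°; with |CG| = 19.3, G = (12.180, -26.408). So G.x = 12.180.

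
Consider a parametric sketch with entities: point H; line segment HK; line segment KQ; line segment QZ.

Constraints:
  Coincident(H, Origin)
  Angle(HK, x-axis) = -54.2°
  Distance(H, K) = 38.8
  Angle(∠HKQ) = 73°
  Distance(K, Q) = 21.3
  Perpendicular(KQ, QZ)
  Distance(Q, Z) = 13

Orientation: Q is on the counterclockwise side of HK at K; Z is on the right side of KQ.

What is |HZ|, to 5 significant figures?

51.084

H is at the origin; HK runs at -54.2° with length 38.8, so K = 38.8·(cos -54.2°, sin -54.2°) = (22.696, -31.469). ∠HKQ = 73.0°, so KQ runs at -54.2° + (180° − 73.0°) = 52.800° from the x-axis; with |KQ| = 21.3, Q = K + 21.3·(cos 52.800°, sin 52.800°) = (35.574, -14.503). The perpendicularity gives QZ at right angles to KQ; with |QZ| = 13.0 on the right of KQ, Z = Q + 13.0·(0.79653, -0.60460) = (45.929, -22.363). Then |HZ| = |Z − H| = 51.084.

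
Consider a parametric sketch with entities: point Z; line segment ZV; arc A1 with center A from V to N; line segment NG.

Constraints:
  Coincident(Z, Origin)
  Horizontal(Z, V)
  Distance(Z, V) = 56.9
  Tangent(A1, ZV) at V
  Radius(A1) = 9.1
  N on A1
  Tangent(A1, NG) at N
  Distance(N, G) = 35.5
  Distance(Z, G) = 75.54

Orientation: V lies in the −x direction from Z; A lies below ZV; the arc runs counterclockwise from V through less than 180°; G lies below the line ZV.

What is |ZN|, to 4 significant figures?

66.72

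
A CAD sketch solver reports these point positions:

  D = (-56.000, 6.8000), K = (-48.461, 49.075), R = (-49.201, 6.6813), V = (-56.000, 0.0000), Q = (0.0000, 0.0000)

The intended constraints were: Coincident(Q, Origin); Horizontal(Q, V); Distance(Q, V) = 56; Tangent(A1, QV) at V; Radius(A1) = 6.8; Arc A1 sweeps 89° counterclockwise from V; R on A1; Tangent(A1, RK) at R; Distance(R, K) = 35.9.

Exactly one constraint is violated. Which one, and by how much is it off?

Distance(R, K) = 35.9 — off by 6.50.

Q = (0.00, 0.00) ✓; Q.y = 0.00, V.y = 0.00 ✓; |QV| = 56.00 ✓; ∠(DV, VQ) = 90.00° ✓; |DV| = 6.800 ✓; bearing(D→R) − bearing(D→V) = 89.00° ✓; |DR| = 6.800 ✓; ∠(DR, RK) = 90.00° ✓; |RK| = 42.40 ✗.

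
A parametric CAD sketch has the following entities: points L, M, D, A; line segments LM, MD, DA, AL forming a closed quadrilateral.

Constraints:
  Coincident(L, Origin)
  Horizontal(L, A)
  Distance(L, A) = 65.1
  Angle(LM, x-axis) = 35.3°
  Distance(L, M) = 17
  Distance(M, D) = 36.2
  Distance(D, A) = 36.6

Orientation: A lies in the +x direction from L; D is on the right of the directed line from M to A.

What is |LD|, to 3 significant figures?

39.8

L is at the origin; L and A share the same y with |LA| = 65.1 and A in +x, so A = (65.1, 0). LM runs at 35.3° with |LM| = 17.0, so M = (13.9, 9.82). D is determined by |MD| = 36.2 and |DA| = 36.6 together: it lies at the intersection of circle(M, 36.2) and circle(A, 36.6). With |MA| = 52.2, the foot of the radical line on MA is 25.8 from M and the perpendicular offset is √(36.2² − 25.8²) = 25.4. Taking the right-of-MA solution: D = (34.4, -20.0).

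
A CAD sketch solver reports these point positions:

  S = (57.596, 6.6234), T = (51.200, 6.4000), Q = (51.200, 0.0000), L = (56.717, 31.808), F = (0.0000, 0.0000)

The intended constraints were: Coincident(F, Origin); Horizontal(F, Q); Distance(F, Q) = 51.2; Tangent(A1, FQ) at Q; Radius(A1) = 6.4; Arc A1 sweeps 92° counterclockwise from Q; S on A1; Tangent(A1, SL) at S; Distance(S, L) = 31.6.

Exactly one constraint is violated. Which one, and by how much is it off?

Distance(S, L) = 31.6 — off by 6.40.

F = (0.00, 0.00) ✓; F.y = 0.00, Q.y = 0.00 ✓; |FQ| = 51.20 ✓; ∠(TQ, QF) = 90.00° ✓; |TQ| = 6.400 ✓; bearing(T→S) − bearing(T→Q) = 92.00° ✓; |TS| = 6.400 ✓; ∠(TS, SL) = 90.00° ✓; |SL| = 25.20 ✗.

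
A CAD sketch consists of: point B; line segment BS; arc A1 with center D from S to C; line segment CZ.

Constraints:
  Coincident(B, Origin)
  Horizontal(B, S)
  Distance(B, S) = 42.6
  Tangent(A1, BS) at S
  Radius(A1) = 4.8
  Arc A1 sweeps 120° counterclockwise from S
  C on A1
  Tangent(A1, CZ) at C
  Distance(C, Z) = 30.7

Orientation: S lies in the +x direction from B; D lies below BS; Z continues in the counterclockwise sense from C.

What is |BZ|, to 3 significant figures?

63.5

B is at the origin; BS is horizontal with |BS| = 42.6 and S on the +x side, so S = (42.6, 0.00). Since A1 is tangent to BS there, DS ⟂ BS, so D = S + (0, -4.8) = (42.6, -4.80). On A1, S sits at bearing 90° from D; a 120° counterclockwise sweep puts C at bearing 210°, so C = D + 4.8·(cos 210°, sin 210°) = (38.4, -7.20). The tangent condition forces DC to be normal to CZ, so CZ runs along (−sin 210°, cos 210°); with |CZ| = 30.7, Z = (53.8, -33.8). Then |BZ| = |Z − B| = 63.5.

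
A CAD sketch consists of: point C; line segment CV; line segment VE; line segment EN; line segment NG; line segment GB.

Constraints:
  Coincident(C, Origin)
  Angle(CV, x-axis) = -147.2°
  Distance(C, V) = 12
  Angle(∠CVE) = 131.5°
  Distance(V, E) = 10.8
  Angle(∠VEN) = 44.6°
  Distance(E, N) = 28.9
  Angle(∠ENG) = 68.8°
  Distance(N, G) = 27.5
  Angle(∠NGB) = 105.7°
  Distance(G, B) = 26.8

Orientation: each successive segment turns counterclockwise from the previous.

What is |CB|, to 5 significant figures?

31.869

C is at the origin; CV runs at -147.2° with length 12.0, so V = (-10.087, -6.5005). ∠CVE = 131.5° gives VE at -98.700° from the x-axis; with |VE| = 10.8, E = (-11.720, -17.176). ∠VEN = 44.6° gives EN at 36.700° from the x-axis; with |EN| = 28.9, N = (11.451, 0.095134). ∠ENG = 68.8° gives NG at 147.90° from the x-axis; with |NG| = 27.5, G = (-11.845, 14.709). ∠NGB = 105.7° gives GB at -137.80° from the x-axis; with |GB| = 26.8, B = (-31.699, -3.2935). Then |CB| = |B − C| = 31.869.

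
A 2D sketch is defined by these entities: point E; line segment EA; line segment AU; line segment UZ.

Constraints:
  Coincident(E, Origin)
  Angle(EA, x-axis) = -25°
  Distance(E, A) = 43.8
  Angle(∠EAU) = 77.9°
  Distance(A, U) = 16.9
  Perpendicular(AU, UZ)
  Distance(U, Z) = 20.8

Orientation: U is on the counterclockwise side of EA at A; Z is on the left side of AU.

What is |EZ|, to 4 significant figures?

23.34

E is at the origin; EA runs at -25.0° with length 43.8, so A = 43.8·(cos -25.0°, sin -25.0°) = (39.70, -18.51). ∠EAU = 77.9°, so AU runs at -25.0° + (180° − 77.9°) = 77.10° from the x-axis; with |AU| = 16.9, U = A + 16.9·(cos 77.10°, sin 77.10°) = (43.47, -2.037). AU ⟂ UZ; with |UZ| = 20.8 on the left of AU, Z = U + 20.8·(-0.9748, 0.2233) = (23.19, 2.606). Then |EZ| = |Z − E| = 23.34.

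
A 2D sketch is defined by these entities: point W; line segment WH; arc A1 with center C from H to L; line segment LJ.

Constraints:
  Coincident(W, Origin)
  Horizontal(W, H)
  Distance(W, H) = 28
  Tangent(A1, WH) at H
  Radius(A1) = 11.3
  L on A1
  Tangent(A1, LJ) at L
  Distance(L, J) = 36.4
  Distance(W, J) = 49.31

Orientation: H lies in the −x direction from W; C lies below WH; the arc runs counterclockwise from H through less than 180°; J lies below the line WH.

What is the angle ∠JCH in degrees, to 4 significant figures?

159.7°

Checks: |CL| = 11.30 ✓; ∠(CL, LJ) = 90.00° ✓; |LJ| = 36.40 ✓; |WJ| = 49.31 ✓.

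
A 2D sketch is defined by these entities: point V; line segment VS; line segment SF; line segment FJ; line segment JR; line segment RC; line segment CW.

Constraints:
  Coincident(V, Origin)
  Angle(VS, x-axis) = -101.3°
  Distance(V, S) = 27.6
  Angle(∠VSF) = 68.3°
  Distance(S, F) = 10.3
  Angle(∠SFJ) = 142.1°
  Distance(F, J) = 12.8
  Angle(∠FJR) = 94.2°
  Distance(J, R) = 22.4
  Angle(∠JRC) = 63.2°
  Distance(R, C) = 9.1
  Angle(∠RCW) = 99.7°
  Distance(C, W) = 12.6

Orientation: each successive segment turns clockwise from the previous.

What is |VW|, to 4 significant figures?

15.34

V is at the origin; VS runs at -101.3° with length 27.6, so S = (-5.408, -27.06). ∠VSF = 68.3° gives SF at 147.0° from the x-axis; with |SF| = 10.3, F = (-14.05, -21.46). ∠SFJ = 142.1° gives FJ at 109.1° from the x-axis; with |FJ| = 12.8, J = (-18.23, -9.360). ∠FJR = 94.2° gives JR at 23.30° from the x-axis; with |JR| = 22.4, R = (2.338, -0.4996). ∠JRC = 63.2° gives RC at -93.50° from the x-axis; with |RC| = 9.1, C = (1.783, -9.583). ∠RCW = 99.7° gives CW at -173.8° from the x-axis; with |CW| = 12.6, W = (-10.74, -10.94). Then |VW| = |W − V| = 15.34.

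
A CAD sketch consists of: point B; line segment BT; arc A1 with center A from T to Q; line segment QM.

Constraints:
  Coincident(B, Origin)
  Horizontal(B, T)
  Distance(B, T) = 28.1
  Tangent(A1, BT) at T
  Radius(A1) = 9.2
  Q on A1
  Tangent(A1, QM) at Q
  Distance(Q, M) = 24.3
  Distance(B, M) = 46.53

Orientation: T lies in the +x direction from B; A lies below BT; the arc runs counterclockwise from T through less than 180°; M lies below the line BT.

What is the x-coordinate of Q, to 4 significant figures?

19.85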